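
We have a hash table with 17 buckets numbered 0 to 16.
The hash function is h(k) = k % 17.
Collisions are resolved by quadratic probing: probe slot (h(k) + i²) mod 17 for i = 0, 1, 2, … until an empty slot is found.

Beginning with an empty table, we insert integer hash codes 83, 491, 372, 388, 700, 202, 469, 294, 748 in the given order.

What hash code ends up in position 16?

83: h=15 => slot 15
491: h=15, probe 15,16 => slot 16
372: h=15, probe 15,16,2 => slot 2
388: h=14 => slot 14
700: h=3 => slot 3
202: h=15, probe 15,16,2,7 => slot 7
469: h=10 => slot 10
294: h=5 => slot 5
748: h=0 => slot 0
Table: [748, —, 372, 700, —, 294, —, 202, —, —, 469, —, —, —, 388, 83, 491]

491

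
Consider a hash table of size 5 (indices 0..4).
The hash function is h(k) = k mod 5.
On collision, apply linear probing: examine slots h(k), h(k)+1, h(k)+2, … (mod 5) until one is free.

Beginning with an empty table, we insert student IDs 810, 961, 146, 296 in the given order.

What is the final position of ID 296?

3

Insert 810: h=0, slot 0 empty → index 0.
Insert 961: h=1, slot 1 empty → index 1.
Insert 146: h=1, slot 1 occupied → index 2.
Insert 296: h=1, slots 1,2 occupied → index 3.
Table: [810, 961, 146, 296, _]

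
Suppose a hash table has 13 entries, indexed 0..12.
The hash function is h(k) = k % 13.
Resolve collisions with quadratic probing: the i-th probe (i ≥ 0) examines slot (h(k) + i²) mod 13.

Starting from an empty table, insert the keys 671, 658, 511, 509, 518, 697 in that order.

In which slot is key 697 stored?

671 hashes to 8; slot 8 is free -> place at 8.
658 hashes to 8; 8 taken -> place at 9.
511 hashes to 4; slot 4 is free -> place at 4.
509 hashes to 2; slot 2 is free -> place at 2.
518 hashes to 11; slot 11 is free -> place at 11.
697 hashes to 8; 8,9 taken -> place at 12.
Table: [∅, ∅, 509, ∅, 511, ∅, ∅, ∅, 671, 658, ∅, 518, 697]

12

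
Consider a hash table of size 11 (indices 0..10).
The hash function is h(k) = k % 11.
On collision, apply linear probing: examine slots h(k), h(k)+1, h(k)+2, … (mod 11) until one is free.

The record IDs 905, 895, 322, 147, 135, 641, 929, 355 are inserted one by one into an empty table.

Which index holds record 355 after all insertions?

10

Insert 905: h=3, slot 3 empty → index 3.
Insert 895: h=4, slot 4 empty → index 4.
Insert 322: h=3, slots 3,4 occupied → index 5.
Insert 147: h=4, slots 4,5 occupied → index 6.
Insert 135: h=3, slots 3,4,5,6 occupied → index 7.
Insert 641: h=3, slots 3,4,5,6,7 occupied → index 8.
Insert 929: h=5, slots 5,6,7,8 occupied → index 9.
Insert 355: h=3, slots 3,4,5,6,7,8,9 occupied → index 10.
Table: [-, -, -, 905, 895, 322, 147, 135, 641, 929, 355]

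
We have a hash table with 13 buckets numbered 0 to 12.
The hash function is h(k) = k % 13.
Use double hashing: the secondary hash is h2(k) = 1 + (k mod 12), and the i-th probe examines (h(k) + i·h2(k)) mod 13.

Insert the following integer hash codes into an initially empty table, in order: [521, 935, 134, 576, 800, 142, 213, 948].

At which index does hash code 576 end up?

5

521: h=1 → slot 1
935: h=12 → slot 12
134: h=4 → slot 4
576: h=4, h2=1, probe 4,5 → slot 5
800: h=7 → slot 7
142: h=12, h2=11, probe 12,10 → slot 10
213: h=5, h2=10, probe 5,2 → slot 2
948: h=12, h2=1, probe 12,0 → slot 0
Table: [948, 521, 213, ., 134, 576, ., 800, ., ., 142, ., 935]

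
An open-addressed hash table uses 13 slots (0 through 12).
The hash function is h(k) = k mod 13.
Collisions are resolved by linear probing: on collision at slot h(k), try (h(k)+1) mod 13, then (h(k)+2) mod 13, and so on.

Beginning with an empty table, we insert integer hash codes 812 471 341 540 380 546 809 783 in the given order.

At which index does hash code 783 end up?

9

Insert 812: h=6, slot 6 empty => index 6.
Insert 471: h=3, slot 3 empty => index 3.
Insert 341: h=3, slot 3 occupied => index 4.
Insert 540: h=7, slot 7 empty => index 7.
Insert 380: h=3, slots 3,4 occupied => index 5.
Insert 546: h=0, slot 0 empty => index 0.
Insert 809: h=3, slots 3,4,5,6,7 occupied => index 8.
Insert 783: h=3, slots 3,4,5,6,7,8 occupied => index 9.
Table: [546, -, -, 471, 341, 380, 812, 540, 809, 783, -, -, -]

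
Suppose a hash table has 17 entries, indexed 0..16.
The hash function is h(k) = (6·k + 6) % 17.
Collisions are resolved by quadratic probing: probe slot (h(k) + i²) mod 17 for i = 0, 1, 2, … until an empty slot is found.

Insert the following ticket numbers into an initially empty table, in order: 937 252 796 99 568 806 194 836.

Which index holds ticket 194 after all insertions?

Insert 937: h=1, slot 1 empty => index 1.
Insert 252: h=5, slot 5 empty => index 5.
Insert 796: h=5, slot 5 occupied => index 6.
Insert 99: h=5, slots 5,6 occupied => index 9.
Insert 568: h=14, slot 14 empty => index 14.
Insert 806: h=14, slot 14 occupied => index 15.
Insert 194: h=14, slots 14,15,1,6 occupied => index 13.
Insert 836: h=7, slot 7 empty => index 7.
Table: [., 937, ., ., ., 252, 796, 836, ., 99, ., ., ., 194, 568, 806, .]

13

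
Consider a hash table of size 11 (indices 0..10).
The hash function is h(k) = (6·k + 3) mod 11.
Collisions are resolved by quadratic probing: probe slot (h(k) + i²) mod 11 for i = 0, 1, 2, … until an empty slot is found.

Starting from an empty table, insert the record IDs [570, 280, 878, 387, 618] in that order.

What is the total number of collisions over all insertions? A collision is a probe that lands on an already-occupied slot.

2

Insert 570: h=2, slot 2 empty → index 2.
Insert 280: h=0, slot 0 empty → index 0.
Insert 878: h=2, slot 2 occupied → index 3.
Insert 387: h=4, slot 4 empty → index 4.
Insert 618: h=4, slot 4 occupied → index 5.
Table: [280, _, 570, 878, 387, 618, _, _, _, _, _]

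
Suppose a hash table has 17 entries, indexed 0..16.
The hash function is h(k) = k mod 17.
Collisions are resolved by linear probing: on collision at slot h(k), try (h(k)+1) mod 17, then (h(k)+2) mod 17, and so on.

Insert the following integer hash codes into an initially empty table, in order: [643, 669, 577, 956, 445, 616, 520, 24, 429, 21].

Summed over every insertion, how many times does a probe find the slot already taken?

Insert 643: h=14, slot 14 empty => index 14.
Insert 669: h=6, slot 6 empty => index 6.
Insert 577: h=16, slot 16 empty => index 16.
Insert 956: h=4, slot 4 empty => index 4.
Insert 445: h=3, slot 3 empty => index 3.
Insert 616: h=4, slot 4 occupied => index 5.
Insert 520: h=10, slot 10 empty => index 10.
Insert 24: h=7, slot 7 empty => index 7.
Insert 429: h=4, slots 4,5,6,7 occupied => index 8.
Insert 21: h=4, slots 4,5,6,7,8 occupied => index 9.
Table: [—, —, —, 445, 956, 616, 669, 24, 429, 21, 520, —, —, —, 643, —, 577]

10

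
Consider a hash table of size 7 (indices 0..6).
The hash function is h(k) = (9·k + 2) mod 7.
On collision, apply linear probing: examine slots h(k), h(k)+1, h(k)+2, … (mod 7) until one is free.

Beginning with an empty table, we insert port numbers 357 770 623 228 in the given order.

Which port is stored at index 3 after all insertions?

357: h=2 → slot 2
770: h=2, probe 2,3 → slot 3
623: h=2, probe 2,3,4 → slot 4
228: h=3, probe 3,4,5 → slot 5
Table: [., ., 357, 770, 623, 228, .]

770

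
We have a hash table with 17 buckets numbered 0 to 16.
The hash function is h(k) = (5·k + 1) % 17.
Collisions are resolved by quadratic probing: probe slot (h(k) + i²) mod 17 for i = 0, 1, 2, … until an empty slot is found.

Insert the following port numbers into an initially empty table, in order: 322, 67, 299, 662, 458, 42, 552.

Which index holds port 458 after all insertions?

12

322 hashes to 13; slot 13 is free → place at 13.
67 hashes to 13; 13 taken → place at 14.
299 hashes to 0; slot 0 is free → place at 0.
662 hashes to 13; 13,14,0 taken → place at 5.
458 hashes to 13; 13,14,0,5 taken → place at 12.
42 hashes to 7; slot 7 is free → place at 7.
552 hashes to 7; 7 taken → place at 8.
Table: [299, ∅, ∅, ∅, ∅, 662, ∅, 42, 552, ∅, ∅, ∅, 458, 322, 67, ∅, ∅]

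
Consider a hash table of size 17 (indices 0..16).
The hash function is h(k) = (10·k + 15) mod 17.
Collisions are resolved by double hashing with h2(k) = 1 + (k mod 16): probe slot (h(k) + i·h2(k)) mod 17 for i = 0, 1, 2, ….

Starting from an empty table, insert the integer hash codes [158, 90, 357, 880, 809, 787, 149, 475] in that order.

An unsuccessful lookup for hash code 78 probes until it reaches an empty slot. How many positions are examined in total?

Insert 158: h=14, slot 14 empty → index 14.
Insert 90: h=14, h2=11, slot 14 occupied → index 8.
Insert 357: h=15, slot 15 empty → index 15.
Insert 880: h=9, slot 9 empty → index 9.
Insert 809: h=13, slot 13 empty → index 13.
Insert 787: h=14, h2=4, slot 14 occupied → index 1.
Insert 149: h=9, h2=6, slots 9,15 occupied → index 4.
Insert 475: h=5, slot 5 empty → index 5.
Table: [∅, 787, ∅, ∅, 149, 475, ∅, ∅, 90, 880, ∅, ∅, ∅, 809, 158, 357, ∅]
Lookup 78: h=13, h2=15, probe 13,11 → slot 11 empty, not found.

2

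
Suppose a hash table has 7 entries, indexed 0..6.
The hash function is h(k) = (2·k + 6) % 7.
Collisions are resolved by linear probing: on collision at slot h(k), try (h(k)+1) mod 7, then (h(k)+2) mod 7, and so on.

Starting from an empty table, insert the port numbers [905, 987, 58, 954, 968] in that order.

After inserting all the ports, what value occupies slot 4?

58

905: h=3 -> slot 3
987: h=6 -> slot 6
58: h=3, probe 3,4 -> slot 4
954: h=3, probe 3,4,5 -> slot 5
968: h=3, probe 3,4,5,6,0 -> slot 0
Table: [968, ∅, ∅, 905, 58, 954, 987]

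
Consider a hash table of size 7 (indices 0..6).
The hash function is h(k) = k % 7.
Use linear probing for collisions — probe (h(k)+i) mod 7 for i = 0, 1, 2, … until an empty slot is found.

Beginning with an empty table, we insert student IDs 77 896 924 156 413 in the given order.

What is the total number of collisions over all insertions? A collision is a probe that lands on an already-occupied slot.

77: h=0 -> slot 0
896: h=0, probe 0,1 -> slot 1
924: h=0, probe 0,1,2 -> slot 2
156: h=2, probe 2,3 -> slot 3
413: h=0, probe 0,1,2,3,4 -> slot 4
Table: [77, 896, 924, 156, 413, ∅, ∅]

8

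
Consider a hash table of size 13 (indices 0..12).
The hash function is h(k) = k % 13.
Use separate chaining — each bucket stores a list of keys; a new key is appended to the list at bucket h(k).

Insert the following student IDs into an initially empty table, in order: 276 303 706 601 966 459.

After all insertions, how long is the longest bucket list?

Insert 276: h=3, bucket 3 empty -> new chain.
Insert 303: h=4, bucket 4 empty -> new chain.
Insert 706: h=4, bucket 4 nonempty -> append to chain.
Insert 601: h=3, bucket 3 nonempty -> append to chain.
Insert 966: h=4, bucket 4 nonempty -> append to chain.
Insert 459: h=4, bucket 4 nonempty -> append to chain.
Final buckets:
0: -
1: -
2: -
3: 276 -> 601
4: 303 -> 706 -> 966 -> 459
5: -
6: -
7: -
8: -
9: -
10: -
11: -
12: -

4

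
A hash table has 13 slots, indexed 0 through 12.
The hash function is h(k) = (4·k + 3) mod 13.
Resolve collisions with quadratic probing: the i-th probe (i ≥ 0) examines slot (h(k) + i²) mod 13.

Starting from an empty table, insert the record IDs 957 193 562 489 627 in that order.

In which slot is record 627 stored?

Insert 957: h=9, slot 9 empty => index 9.
Insert 193: h=8, slot 8 empty => index 8.
Insert 562: h=2, slot 2 empty => index 2.
Insert 489: h=9, slot 9 occupied => index 10.
Insert 627: h=2, slot 2 occupied => index 3.
Table: [-, -, 562, 627, -, -, -, -, 193, 957, 489, -, -]

3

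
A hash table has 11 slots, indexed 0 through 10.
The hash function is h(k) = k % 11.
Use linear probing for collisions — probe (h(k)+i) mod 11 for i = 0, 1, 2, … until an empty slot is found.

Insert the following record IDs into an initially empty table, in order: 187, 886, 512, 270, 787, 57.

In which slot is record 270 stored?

8

187: h=0 => slot 0
886: h=6 => slot 6
512: h=6, probe 6,7 => slot 7
270: h=6, probe 6,7,8 => slot 8
787: h=6, probe 6,7,8,9 => slot 9
57: h=2 => slot 2
Table: [187, ∅, 57, ∅, ∅, ∅, 886, 512, 270, 787, ∅]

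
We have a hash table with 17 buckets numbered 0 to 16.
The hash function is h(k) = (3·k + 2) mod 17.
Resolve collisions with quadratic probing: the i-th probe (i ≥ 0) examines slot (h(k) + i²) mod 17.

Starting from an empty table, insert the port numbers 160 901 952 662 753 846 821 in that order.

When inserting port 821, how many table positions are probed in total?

160: h=6 → slot 6
901: h=2 → slot 2
952: h=2, probe 2,3 → slot 3
662: h=16 → slot 16
753: h=0 → slot 0
846: h=7 → slot 7
821: h=0, probe 0,1 → slot 1
Table: [753, 821, 901, 952, —, —, 160, 846, —, —, —, —, —, —, —, —, 662]

2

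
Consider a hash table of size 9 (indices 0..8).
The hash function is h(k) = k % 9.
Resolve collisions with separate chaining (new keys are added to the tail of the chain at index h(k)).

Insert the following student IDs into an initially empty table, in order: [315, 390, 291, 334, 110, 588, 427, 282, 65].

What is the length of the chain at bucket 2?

315 -> bucket 0
390 -> bucket 3
291 -> bucket 3 (collision)
334 -> bucket 1
110 -> bucket 2
588 -> bucket 3 (collision)
427 -> bucket 4
282 -> bucket 3 (collision)
65 -> bucket 2 (collision)
Final buckets:
0: 315
1: 334
2: 110 -> 65
3: 390 -> 291 -> 588 -> 282
4: 427
5: -
6: -
7: -
8: -

2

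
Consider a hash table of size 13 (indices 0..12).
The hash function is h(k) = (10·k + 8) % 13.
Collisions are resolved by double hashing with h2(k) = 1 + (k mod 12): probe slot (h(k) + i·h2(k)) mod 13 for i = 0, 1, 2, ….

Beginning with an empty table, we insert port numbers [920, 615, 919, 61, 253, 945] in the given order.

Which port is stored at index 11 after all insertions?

920 hashes to 4; slot 4 is free => place at 4.
615 hashes to 9; slot 9 is free => place at 9.
919 hashes to 7; slot 7 is free => place at 7.
61 hashes to 7, h2=2; 7,9 taken => place at 11.
253 hashes to 3; slot 3 is free => place at 3.
945 hashes to 7, h2=10; 7,4 taken => place at 1.
Table: [—, 945, —, 253, 920, —, —, 919, —, 615, —, 61, —]

61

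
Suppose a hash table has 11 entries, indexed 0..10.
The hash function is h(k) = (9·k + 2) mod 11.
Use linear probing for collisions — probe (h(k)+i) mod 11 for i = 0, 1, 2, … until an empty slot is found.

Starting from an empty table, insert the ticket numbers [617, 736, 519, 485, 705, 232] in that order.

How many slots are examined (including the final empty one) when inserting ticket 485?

617: h=0 => slot 0
736: h=4 => slot 4
519: h=9 => slot 9
485: h=0, probe 0,1 => slot 1
705: h=0, probe 0,1,2 => slot 2
232: h=0, probe 0,1,2,3 => slot 3
Table: [617, 485, 705, 232, 736, -, -, -, -, 519, -]

2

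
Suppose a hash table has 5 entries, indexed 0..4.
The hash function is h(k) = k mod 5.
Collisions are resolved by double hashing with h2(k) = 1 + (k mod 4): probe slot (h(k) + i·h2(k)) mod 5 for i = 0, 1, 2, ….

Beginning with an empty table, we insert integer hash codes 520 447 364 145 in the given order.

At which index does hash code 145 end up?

Insert 520: h=0, slot 0 empty → index 0.
Insert 447: h=2, slot 2 empty → index 2.
Insert 364: h=4, slot 4 empty → index 4.
Insert 145: h=0, h2=2, slots 0,2,4 occupied → index 1.
Table: [520, 145, 447, —, 364]

1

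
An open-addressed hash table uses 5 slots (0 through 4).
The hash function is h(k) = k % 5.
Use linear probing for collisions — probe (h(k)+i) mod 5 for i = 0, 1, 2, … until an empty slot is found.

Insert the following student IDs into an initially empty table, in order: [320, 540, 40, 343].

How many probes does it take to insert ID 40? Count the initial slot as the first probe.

3

Insert 320: h=0, slot 0 empty => index 0.
Insert 540: h=0, slot 0 occupied => index 1.
Insert 40: h=0, slots 0,1 occupied => index 2.
Insert 343: h=3, slot 3 empty => index 3.
Table: [320, 540, 40, 343, .]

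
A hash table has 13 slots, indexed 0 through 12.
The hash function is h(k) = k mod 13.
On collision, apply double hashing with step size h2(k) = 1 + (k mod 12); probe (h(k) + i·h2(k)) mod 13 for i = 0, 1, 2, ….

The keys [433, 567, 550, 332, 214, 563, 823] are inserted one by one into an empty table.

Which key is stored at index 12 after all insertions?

823

433: h=4 -> slot 4
567: h=8 -> slot 8
550: h=4, h2=11, probe 4,2 -> slot 2
332: h=7 -> slot 7
214: h=6 -> slot 6
563: h=4, h2=12, probe 4,3 -> slot 3
823: h=4, h2=8, probe 4,12 -> slot 12
Table: [_, _, 550, 563, 433, _, 214, 332, 567, _, _, _, 823]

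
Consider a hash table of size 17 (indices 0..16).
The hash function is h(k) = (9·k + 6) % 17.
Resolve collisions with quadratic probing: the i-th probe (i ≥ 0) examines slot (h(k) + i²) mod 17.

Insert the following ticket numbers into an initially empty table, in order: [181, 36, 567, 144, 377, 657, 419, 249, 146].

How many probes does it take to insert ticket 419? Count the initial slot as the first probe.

181: h=3 -> slot 3
36: h=7 -> slot 7
567: h=9 -> slot 9
144: h=10 -> slot 10
377: h=16 -> slot 16
657: h=3, probe 3,4 -> slot 4
419: h=3, probe 3,4,7,12 -> slot 12
249: h=3, probe 3,4,7,12,2 -> slot 2
146: h=11 -> slot 11
Table: [., ., 249, 181, 657, ., ., 36, ., 567, 144, 146, 419, ., ., ., 377]

4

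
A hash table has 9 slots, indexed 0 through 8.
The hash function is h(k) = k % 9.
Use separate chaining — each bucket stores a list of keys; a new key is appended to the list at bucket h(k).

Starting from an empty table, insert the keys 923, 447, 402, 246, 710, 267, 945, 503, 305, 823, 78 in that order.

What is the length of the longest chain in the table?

4

Insert 923: h=5, bucket 5 empty → new chain.
Insert 447: h=6, bucket 6 empty → new chain.
Insert 402: h=6, bucket 6 nonempty → append to chain.
Insert 246: h=3, bucket 3 empty → new chain.
Insert 710: h=8, bucket 8 empty → new chain.
Insert 267: h=6, bucket 6 nonempty → append to chain.
Insert 945: h=0, bucket 0 empty → new chain.
Insert 503: h=8, bucket 8 nonempty → append to chain.
Insert 305: h=8, bucket 8 nonempty → append to chain.
Insert 823: h=4, bucket 4 empty → new chain.
Insert 78: h=6, bucket 6 nonempty → append to chain.
Final buckets:
0: 945
1: _
2: _
3: 246
4: 823
5: 923
6: 447 -> 402 -> 267 -> 78
7: _
8: 710 -> 503 -> 305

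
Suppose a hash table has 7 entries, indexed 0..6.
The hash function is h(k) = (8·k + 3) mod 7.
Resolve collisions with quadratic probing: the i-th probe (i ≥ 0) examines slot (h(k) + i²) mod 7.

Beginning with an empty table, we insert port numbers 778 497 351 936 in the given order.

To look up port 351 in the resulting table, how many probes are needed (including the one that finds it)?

778: h=4 → slot 4
497: h=3 → slot 3
351: h=4, probe 4,5 → slot 5
936: h=1 → slot 1
Table: [_, 936, _, 497, 778, 351, _]
Lookup 351: h=4, probe 4,5 → found at 5.

2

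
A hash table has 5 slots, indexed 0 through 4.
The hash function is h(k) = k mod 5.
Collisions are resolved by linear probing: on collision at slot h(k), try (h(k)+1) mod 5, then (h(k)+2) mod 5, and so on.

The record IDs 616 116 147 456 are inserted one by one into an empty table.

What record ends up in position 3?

616: h=1 → slot 1
116: h=1, probe 1,2 → slot 2
147: h=2, probe 2,3 → slot 3
456: h=1, probe 1,2,3,4 → slot 4
Table: [_, 616, 116, 147, 456]

147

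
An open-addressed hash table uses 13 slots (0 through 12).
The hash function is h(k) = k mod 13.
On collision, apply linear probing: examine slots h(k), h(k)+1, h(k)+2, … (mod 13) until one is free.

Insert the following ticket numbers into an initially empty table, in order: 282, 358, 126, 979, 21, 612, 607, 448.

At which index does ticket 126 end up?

10

282 hashes to 9; slot 9 is free => place at 9.
358 hashes to 7; slot 7 is free => place at 7.
126 hashes to 9; 9 taken => place at 10.
979 hashes to 4; slot 4 is free => place at 4.
21 hashes to 8; slot 8 is free => place at 8.
612 hashes to 1; slot 1 is free => place at 1.
607 hashes to 9; 9,10 taken => place at 11.
448 hashes to 6; slot 6 is free => place at 6.
Table: [., 612, ., ., 979, ., 448, 358, 21, 282, 126, 607, .]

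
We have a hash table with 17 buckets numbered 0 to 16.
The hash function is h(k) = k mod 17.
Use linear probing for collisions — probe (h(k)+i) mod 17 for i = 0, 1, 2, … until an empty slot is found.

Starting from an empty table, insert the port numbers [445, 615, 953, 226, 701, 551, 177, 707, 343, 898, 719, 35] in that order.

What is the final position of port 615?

445: h=3 -> slot 3
615: h=3, probe 3,4 -> slot 4
953: h=1 -> slot 1
226: h=5 -> slot 5
701: h=4, probe 4,5,6 -> slot 6
551: h=7 -> slot 7
177: h=7, probe 7,8 -> slot 8
707: h=10 -> slot 10
343: h=3, probe 3,4,5,6,7,8,9 -> slot 9
898: h=14 -> slot 14
719: h=5, probe 5,6,7,8,9,10,11 -> slot 11
35: h=1, probe 1,2 -> slot 2
Table: [-, 953, 35, 445, 615, 226, 701, 551, 177, 343, 707, 719, -, -, 898, -, -]

4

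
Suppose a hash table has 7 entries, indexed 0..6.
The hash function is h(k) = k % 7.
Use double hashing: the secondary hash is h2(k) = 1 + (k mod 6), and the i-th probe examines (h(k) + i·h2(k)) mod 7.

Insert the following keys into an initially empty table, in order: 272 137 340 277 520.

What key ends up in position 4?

272: h=6 → slot 6
137: h=4 → slot 4
340: h=4, h2=5, probe 4,2 → slot 2
277: h=4, h2=2, probe 4,6,1 → slot 1
520: h=2, h2=5, probe 2,0 → slot 0
Table: [520, 277, 340, ∅, 137, ∅, 272]

137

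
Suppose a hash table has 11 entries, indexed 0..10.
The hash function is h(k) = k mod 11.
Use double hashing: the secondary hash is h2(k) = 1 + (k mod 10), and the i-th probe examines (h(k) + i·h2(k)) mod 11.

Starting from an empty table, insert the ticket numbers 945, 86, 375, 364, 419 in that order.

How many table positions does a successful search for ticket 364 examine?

2

Insert 945: h=10, slot 10 empty => index 10.
Insert 86: h=9, slot 9 empty => index 9.
Insert 375: h=1, slot 1 empty => index 1.
Insert 364: h=1, h2=5, slot 1 occupied => index 6.
Insert 419: h=1, h2=10, slot 1 occupied => index 0.
Table: [419, 375, ., ., ., ., 364, ., ., 86, 945]
Lookup 364: h=1, h2=5, probe 1,6 → found at 6.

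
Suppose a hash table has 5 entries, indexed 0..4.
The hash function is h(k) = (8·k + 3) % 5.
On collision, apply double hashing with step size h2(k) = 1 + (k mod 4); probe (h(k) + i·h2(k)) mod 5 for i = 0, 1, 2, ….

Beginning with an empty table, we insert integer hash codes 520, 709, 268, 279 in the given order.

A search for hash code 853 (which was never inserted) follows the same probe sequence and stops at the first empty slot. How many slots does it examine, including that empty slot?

520: h=3 => slot 3
709: h=0 => slot 0
268: h=2 => slot 2
279: h=0, h2=4, probe 0,4 => slot 4
Table: [709, ., 268, 520, 279]
Lookup 853: h=2, h2=2, probe 2,4,1 → slot 1 empty, not found.

3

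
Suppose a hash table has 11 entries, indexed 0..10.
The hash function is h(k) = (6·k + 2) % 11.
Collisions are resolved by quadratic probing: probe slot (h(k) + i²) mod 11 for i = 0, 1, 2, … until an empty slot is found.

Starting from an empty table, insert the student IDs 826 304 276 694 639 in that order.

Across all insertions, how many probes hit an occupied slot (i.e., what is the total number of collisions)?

6

826: h=8 -> slot 8
304: h=0 -> slot 0
276: h=8, probe 8,9 -> slot 9
694: h=8, probe 8,9,1 -> slot 1
639: h=8, probe 8,9,1,6 -> slot 6
Table: [304, 694, _, _, _, _, 639, _, 826, 276, _]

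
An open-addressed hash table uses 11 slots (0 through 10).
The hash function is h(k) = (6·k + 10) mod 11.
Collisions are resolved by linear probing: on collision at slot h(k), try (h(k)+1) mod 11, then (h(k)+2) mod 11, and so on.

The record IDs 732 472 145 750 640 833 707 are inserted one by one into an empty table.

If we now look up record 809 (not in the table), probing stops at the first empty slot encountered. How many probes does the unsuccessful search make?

6

Insert 732: h=2, slot 2 empty → index 2.
Insert 472: h=4, slot 4 empty → index 4.
Insert 145: h=0, slot 0 empty → index 0.
Insert 750: h=0, slot 0 occupied → index 1.
Insert 640: h=0, slots 0,1,2 occupied → index 3.
Insert 833: h=3, slots 3,4 occupied → index 5.
Insert 707: h=6, slot 6 empty → index 6.
Table: [145, 750, 732, 640, 472, 833, 707, _, _, _, _]
Lookup 809: h=2, probe 2,3,4,5,6,7 → slot 7 empty, not found.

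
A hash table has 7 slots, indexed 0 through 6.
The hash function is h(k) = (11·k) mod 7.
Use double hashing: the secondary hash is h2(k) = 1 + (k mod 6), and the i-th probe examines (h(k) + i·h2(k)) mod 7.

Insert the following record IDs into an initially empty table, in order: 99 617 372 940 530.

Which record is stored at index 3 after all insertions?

617

99 hashes to 4; slot 4 is free => place at 4.
617 hashes to 4, h2=6; 4 taken => place at 3.
372 hashes to 4, h2=1; 4 taken => place at 5.
940 hashes to 1; slot 1 is free => place at 1.
530 hashes to 6; slot 6 is free => place at 6.
Table: [., 940, ., 617, 99, 372, 530]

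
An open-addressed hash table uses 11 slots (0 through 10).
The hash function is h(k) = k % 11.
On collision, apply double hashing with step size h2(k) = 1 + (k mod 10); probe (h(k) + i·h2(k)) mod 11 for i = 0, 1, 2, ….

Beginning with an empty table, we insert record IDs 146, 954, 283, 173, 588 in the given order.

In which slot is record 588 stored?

10

146 hashes to 3; slot 3 is free -> place at 3.
954 hashes to 8; slot 8 is free -> place at 8.
283 hashes to 8, h2=4; 8 taken -> place at 1.
173 hashes to 8, h2=4; 8,1 taken -> place at 5.
588 hashes to 5, h2=9; 5,3,1 taken -> place at 10.
Table: [—, 283, —, 146, —, 173, —, —, 954, —, 588]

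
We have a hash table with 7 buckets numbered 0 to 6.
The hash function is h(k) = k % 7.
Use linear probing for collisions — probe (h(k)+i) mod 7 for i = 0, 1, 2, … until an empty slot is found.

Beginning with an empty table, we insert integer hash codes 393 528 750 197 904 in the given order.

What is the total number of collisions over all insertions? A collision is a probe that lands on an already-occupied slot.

8

393: h=1 => slot 1
528: h=3 => slot 3
750: h=1, probe 1,2 => slot 2
197: h=1, probe 1,2,3,4 => slot 4
904: h=1, probe 1,2,3,4,5 => slot 5
Table: [-, 393, 750, 528, 197, 904, -]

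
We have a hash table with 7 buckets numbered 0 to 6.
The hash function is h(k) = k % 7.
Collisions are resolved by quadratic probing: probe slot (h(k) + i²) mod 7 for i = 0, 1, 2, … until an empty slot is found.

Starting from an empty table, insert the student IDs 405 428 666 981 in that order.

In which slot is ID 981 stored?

5

405 hashes to 6; slot 6 is free -> place at 6.
428 hashes to 1; slot 1 is free -> place at 1.
666 hashes to 1; 1 taken -> place at 2.
981 hashes to 1; 1,2 taken -> place at 5.
Table: [-, 428, 666, -, -, 981, 405]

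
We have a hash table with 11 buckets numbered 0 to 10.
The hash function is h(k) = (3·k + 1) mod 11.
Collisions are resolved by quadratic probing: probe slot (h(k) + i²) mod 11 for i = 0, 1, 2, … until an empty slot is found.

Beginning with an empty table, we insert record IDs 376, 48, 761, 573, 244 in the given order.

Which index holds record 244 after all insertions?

Insert 376: h=7, slot 7 empty → index 7.
Insert 48: h=2, slot 2 empty → index 2.
Insert 761: h=7, slot 7 occupied → index 8.
Insert 573: h=4, slot 4 empty → index 4.
Insert 244: h=7, slots 7,8 occupied → index 0.
Table: [244, _, 48, _, 573, _, _, 376, 761, _, _]

0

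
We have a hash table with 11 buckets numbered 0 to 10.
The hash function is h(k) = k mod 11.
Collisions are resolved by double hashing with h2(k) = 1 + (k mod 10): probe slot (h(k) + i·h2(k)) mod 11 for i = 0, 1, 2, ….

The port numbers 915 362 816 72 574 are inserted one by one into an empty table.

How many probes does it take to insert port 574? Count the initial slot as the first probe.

2

Insert 915: h=2, slot 2 empty => index 2.
Insert 362: h=10, slot 10 empty => index 10.
Insert 816: h=2, h2=7, slot 2 occupied => index 9.
Insert 72: h=6, slot 6 empty => index 6.
Insert 574: h=2, h2=5, slot 2 occupied => index 7.
Table: [∅, ∅, 915, ∅, ∅, ∅, 72, 574, ∅, 816, 362]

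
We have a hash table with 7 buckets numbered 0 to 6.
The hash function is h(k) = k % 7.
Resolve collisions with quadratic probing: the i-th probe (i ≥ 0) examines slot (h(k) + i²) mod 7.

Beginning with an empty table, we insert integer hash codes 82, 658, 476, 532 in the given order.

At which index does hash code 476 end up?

1

82: h=5 -> slot 5
658: h=0 -> slot 0
476: h=0, probe 0,1 -> slot 1
532: h=0, probe 0,1,4 -> slot 4
Table: [658, 476, ∅, ∅, 532, 82, ∅]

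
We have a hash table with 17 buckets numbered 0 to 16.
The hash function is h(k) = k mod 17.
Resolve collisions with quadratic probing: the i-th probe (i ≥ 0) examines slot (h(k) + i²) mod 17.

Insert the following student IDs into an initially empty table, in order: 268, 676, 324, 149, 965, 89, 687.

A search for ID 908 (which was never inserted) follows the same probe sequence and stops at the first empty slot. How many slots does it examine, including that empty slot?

Insert 268: h=13, slot 13 empty → index 13.
Insert 676: h=13, slot 13 occupied → index 14.
Insert 324: h=1, slot 1 empty → index 1.
Insert 149: h=13, slots 13,14 occupied → index 0.
Insert 965: h=13, slots 13,14,0 occupied → index 5.
Insert 89: h=4, slot 4 empty → index 4.
Insert 687: h=7, slot 7 empty → index 7.
Table: [149, 324, -, -, 89, 965, -, 687, -, -, -, -, -, 268, 676, -, -]
Lookup 908: h=7, probe 7,8 → slot 8 empty, not found.

2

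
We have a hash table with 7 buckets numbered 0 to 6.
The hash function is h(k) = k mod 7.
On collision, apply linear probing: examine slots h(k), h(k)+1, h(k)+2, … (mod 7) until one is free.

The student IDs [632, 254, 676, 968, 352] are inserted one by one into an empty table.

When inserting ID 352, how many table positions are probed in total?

5

Insert 632: h=2, slot 2 empty → index 2.
Insert 254: h=2, slot 2 occupied → index 3.
Insert 676: h=4, slot 4 empty → index 4.
Insert 968: h=2, slots 2,3,4 occupied → index 5.
Insert 352: h=2, slots 2,3,4,5 occupied → index 6.
Table: [., ., 632, 254, 676, 968, 352]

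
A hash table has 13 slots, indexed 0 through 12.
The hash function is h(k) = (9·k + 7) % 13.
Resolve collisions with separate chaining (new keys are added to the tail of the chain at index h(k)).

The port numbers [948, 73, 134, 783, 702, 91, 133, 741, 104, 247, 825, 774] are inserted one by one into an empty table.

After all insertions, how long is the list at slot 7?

Insert 948: h=11, bucket 11 empty → new chain.
Insert 73: h=1, bucket 1 empty → new chain.
Insert 134: h=4, bucket 4 empty → new chain.
Insert 783: h=8, bucket 8 empty → new chain.
Insert 702: h=7, bucket 7 empty → new chain.
Insert 91: h=7, bucket 7 nonempty → append to chain.
Insert 133: h=8, bucket 8 nonempty → append to chain.
Insert 741: h=7, bucket 7 nonempty → append to chain.
Insert 104: h=7, bucket 7 nonempty → append to chain.
Insert 247: h=7, bucket 7 nonempty → append to chain.
Insert 825: h=9, bucket 9 empty → new chain.
Insert 774: h=5, bucket 5 empty → new chain.
Final buckets:
0: ∅
1: 73
2: ∅
3: ∅
4: 134
5: 774
6: ∅
7: 702 -> 91 -> 741 -> 104 -> 247
8: 783 -> 133
9: 825
10: ∅
11: 948
12: ∅

5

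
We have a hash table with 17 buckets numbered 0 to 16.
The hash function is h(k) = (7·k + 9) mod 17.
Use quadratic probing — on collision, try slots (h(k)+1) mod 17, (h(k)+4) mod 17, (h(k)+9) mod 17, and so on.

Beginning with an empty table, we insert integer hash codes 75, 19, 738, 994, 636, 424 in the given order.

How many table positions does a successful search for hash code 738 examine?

2

Insert 75: h=7, slot 7 empty -> index 7.
Insert 19: h=6, slot 6 empty -> index 6.
Insert 738: h=7, slot 7 occupied -> index 8.
Insert 994: h=14, slot 14 empty -> index 14.
Insert 636: h=7, slots 7,8 occupied -> index 11.
Insert 424: h=2, slot 2 empty -> index 2.
Table: [., ., 424, ., ., ., 19, 75, 738, ., ., 636, ., ., 994, ., .]
Lookup 738: h=7, probe 7,8 → found at 8.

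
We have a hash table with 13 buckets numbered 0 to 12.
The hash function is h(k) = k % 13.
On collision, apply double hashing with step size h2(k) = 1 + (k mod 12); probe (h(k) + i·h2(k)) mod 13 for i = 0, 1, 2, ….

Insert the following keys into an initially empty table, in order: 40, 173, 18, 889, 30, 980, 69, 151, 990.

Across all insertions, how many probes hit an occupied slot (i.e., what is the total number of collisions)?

8

40 hashes to 1; slot 1 is free -> place at 1.
173 hashes to 4; slot 4 is free -> place at 4.
18 hashes to 5; slot 5 is free -> place at 5.
889 hashes to 5, h2=2; 5 taken -> place at 7.
30 hashes to 4, h2=7; 4 taken -> place at 11.
980 hashes to 5, h2=9; 5,1 taken -> place at 10.
69 hashes to 4, h2=10; 4,1,11 taken -> place at 8.
151 hashes to 8, h2=8; 8 taken -> place at 3.
990 hashes to 2; slot 2 is free -> place at 2.
Table: [∅, 40, 990, 151, 173, 18, ∅, 889, 69, ∅, 980, 30, ∅]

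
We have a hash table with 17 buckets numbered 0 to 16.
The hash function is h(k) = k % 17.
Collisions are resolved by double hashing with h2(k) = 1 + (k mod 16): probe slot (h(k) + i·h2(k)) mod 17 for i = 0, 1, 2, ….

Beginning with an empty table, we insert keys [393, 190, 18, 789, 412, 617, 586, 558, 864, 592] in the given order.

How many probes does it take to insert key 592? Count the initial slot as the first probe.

393 hashes to 2; slot 2 is free => place at 2.
190 hashes to 3; slot 3 is free => place at 3.
18 hashes to 1; slot 1 is free => place at 1.
789 hashes to 7; slot 7 is free => place at 7.
412 hashes to 4; slot 4 is free => place at 4.
617 hashes to 5; slot 5 is free => place at 5.
586 hashes to 8; slot 8 is free => place at 8.
558 hashes to 14; slot 14 is free => place at 14.
864 hashes to 14, h2=1; 14 taken => place at 15.
592 hashes to 14, h2=1; 14,15 taken => place at 16.
Table: [—, 18, 393, 190, 412, 617, —, 789, 586, —, —, —, —, —, 558, 864, 592]

3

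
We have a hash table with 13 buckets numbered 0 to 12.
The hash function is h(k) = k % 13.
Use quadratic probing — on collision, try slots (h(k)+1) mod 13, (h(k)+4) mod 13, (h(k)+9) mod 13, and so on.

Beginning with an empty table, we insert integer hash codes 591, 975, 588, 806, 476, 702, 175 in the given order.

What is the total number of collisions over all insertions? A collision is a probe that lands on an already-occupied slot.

591: h=6 => slot 6
975: h=0 => slot 0
588: h=3 => slot 3
806: h=0, probe 0,1 => slot 1
476: h=8 => slot 8
702: h=0, probe 0,1,4 => slot 4
175: h=6, probe 6,7 => slot 7
Table: [975, 806, _, 588, 702, _, 591, 175, 476, _, _, _, _]

4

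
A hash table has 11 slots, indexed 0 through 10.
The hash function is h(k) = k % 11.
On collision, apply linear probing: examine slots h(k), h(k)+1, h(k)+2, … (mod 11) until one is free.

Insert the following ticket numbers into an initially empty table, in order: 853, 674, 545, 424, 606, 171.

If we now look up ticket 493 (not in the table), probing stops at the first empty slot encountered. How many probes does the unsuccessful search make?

853 hashes to 6; slot 6 is free -> place at 6.
674 hashes to 3; slot 3 is free -> place at 3.
545 hashes to 6; 6 taken -> place at 7.
424 hashes to 6; 6,7 taken -> place at 8.
606 hashes to 1; slot 1 is free -> place at 1.
171 hashes to 6; 6,7,8 taken -> place at 9.
Table: [-, 606, -, 674, -, -, 853, 545, 424, 171, -]
Lookup 493: h=9, probe 9,10 → slot 10 empty, not found.

2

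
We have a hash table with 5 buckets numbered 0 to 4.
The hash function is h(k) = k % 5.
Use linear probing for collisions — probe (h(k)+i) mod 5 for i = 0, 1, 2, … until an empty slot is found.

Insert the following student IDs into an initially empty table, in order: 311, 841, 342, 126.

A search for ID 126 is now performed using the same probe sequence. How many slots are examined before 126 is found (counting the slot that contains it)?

Insert 311: h=1, slot 1 empty → index 1.
Insert 841: h=1, slot 1 occupied → index 2.
Insert 342: h=2, slot 2 occupied → index 3.
Insert 126: h=1, slots 1,2,3 occupied → index 4.
Table: [—, 311, 841, 342, 126]
Lookup 126: h=1, probe 1,2,3,4 → found at 4.

4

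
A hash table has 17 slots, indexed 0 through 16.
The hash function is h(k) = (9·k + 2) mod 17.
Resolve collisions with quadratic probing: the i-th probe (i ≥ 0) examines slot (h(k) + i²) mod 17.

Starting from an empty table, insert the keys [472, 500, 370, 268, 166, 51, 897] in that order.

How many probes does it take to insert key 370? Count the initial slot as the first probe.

Insert 472: h=0, slot 0 empty → index 0.
Insert 500: h=14, slot 14 empty → index 14.
Insert 370: h=0, slot 0 occupied → index 1.
Insert 268: h=0, slots 0,1 occupied → index 4.
Insert 166: h=0, slots 0,1,4 occupied → index 9.
Insert 51: h=2, slot 2 empty → index 2.
Insert 897: h=0, slots 0,1,4,9 occupied → index 16.
Table: [472, 370, 51, —, 268, —, —, —, —, 166, —, —, —, —, 500, —, 897]

2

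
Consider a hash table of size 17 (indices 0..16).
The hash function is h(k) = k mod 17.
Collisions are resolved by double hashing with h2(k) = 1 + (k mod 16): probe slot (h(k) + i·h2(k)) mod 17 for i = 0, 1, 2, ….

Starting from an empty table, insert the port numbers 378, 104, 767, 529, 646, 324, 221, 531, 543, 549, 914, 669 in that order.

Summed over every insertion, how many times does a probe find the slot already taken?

8

Insert 378: h=4, slot 4 empty -> index 4.
Insert 104: h=2, slot 2 empty -> index 2.
Insert 767: h=2, h2=16, slot 2 occupied -> index 1.
Insert 529: h=2, h2=2, slots 2,4 occupied -> index 6.
Insert 646: h=0, slot 0 empty -> index 0.
Insert 324: h=1, h2=5, slots 1,6 occupied -> index 11.
Insert 221: h=0, h2=14, slot 0 occupied -> index 14.
Insert 531: h=4, h2=4, slot 4 occupied -> index 8.
Insert 543: h=16, slot 16 empty -> index 16.
Insert 549: h=5, slot 5 empty -> index 5.
Insert 914: h=13, slot 13 empty -> index 13.
Insert 669: h=6, h2=14, slot 6 occupied -> index 3.
Table: [646, 767, 104, 669, 378, 549, 529, _, 531, _, _, 324, _, 914, 221, _, 543]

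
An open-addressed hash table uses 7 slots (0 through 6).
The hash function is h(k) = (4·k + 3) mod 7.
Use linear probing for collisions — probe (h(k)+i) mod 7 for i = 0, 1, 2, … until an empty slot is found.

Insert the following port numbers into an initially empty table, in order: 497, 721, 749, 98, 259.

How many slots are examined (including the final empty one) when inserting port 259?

497: h=3 => slot 3
721: h=3, probe 3,4 => slot 4
749: h=3, probe 3,4,5 => slot 5
98: h=3, probe 3,4,5,6 => slot 6
259: h=3, probe 3,4,5,6,0 => slot 0
Table: [259, ∅, ∅, 497, 721, 749, 98]

5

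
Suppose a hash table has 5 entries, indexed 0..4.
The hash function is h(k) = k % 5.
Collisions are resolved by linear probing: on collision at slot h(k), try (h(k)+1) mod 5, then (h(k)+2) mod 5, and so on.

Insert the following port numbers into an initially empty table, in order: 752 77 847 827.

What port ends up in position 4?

847

Insert 752: h=2, slot 2 empty => index 2.
Insert 77: h=2, slot 2 occupied => index 3.
Insert 847: h=2, slots 2,3 occupied => index 4.
Insert 827: h=2, slots 2,3,4 occupied => index 0.
Table: [827, ., 752, 77, 847]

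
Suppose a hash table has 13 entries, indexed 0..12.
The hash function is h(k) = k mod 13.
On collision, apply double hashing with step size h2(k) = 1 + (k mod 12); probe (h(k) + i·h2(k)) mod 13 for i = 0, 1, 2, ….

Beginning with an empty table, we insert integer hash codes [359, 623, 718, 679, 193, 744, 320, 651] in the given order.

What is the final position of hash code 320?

359: h=8 -> slot 8
623: h=12 -> slot 12
718: h=3 -> slot 3
679: h=3, h2=8, probe 3,11 -> slot 11
193: h=11, h2=2, probe 11,0 -> slot 0
744: h=3, h2=1, probe 3,4 -> slot 4
320: h=8, h2=9, probe 8,4,0,9 -> slot 9
651: h=1 -> slot 1
Table: [193, 651, -, 718, 744, -, -, -, 359, 320, -, 679, 623]

9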